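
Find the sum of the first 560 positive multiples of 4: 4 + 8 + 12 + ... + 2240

Factor out 4: = 4(1 + 2 + ... + 560) = 4 × n(n+1)/2
= 4 × 560×561/2
= 4 × 157080
= 628320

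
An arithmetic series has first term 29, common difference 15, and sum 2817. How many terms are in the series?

Using S = n/2 × [2a + (n-1)d]
2817 = n/2 × [2(29) + (n-1)(15)]
2817 = n/2 × [58 + 15n - 15]
5634 = n × [43 + 15n]
15n² + (43)n - 5634 = 0
Discriminant: Δ = (43)² - 4(15)(-5634) = 1849 + 338040 = 339889
√Δ = 583
n = [-(43) + √Δ] / (2·15) = (-43 + 583) / 30 = 540 / 30 = 18
(The negative root is discarded since n must be a positive integer.)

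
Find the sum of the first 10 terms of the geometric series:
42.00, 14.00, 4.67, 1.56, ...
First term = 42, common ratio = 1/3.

Sₙ = a(1 - rⁿ) / (1 - r)
S_10 = 42(1 - (1/3)^10) / (1 - (1/3))
S_10 = 42(1 - (1/59049)) / (2/3)
S_10 = 413336/6561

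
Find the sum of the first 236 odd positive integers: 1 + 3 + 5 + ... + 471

Sum of first n odd numbers = n²
= 236²
= 55696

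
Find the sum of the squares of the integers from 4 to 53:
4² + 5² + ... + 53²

Use ∑_{k=1}^{n} k² = n(n+1)(2n+1)/6, then subtract the first 3 terms.
∑_{k=1}^{53} k² = 53×54×107/6 = 51039
∑_{k=1}^{3} k² = 3×4×7/6 = 14
∑_{k=4}^{53} k² = 51039 - 14 = 51025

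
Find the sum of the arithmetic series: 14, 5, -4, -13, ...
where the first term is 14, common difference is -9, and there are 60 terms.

Sₙ = n/2 × (first + last)
Last term = a + (n-1)d = 14 + (60-1)×(-9) = -517
S_60 = 60/2 × (14 + (-517))
S_60 = 60/2 × (-503) = -15090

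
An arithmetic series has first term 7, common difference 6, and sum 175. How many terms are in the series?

Using S = n/2 × [2a + (n-1)d]
175 = n/2 × [2(7) + (n-1)(6)]
175 = n/2 × [14 + 6n - 6]
350 = n × [8 + 6n]
6n² + (8)n - 350 = 0
Discriminant: Δ = (8)² - 4(6)(-350) = 64 + 8400 = 8464
√Δ = 92
n = [-(8) + √Δ] / (2·6) = (-8 + 92) / 12 = 84 / 12 = 7
(The negative root is discarded since n must be a positive integer.)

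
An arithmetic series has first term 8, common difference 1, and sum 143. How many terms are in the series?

Using S = n/2 × [2a + (n-1)d]
143 = n/2 × [2(8) + (n-1)(1)]
143 = n/2 × [16 + 1n - 1]
286 = n × [15 + 1n]
1n² + (15)n - 286 = 0
Discriminant: Δ = (15)² - 4(1)(-286) = 225 + 1144 = 1369
√Δ = 37
n = [-(15) + √Δ] / (2·1) = (-15 + 37) / 2 = 22 / 2 = 11
(The negative root is discarded since n must be a positive integer.)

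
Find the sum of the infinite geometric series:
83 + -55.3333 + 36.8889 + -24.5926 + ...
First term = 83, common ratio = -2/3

For |r| < 1, S = a / (1 - r)
S = 83 / (1 - (-2/3))
S = 83 / (5/3)
S = 249/5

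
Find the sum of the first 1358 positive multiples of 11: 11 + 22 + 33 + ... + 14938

Factor out 11: = 11(1 + 2 + ... + 1358) = 11 × n(n+1)/2
= 11 × 1358×1359/2
= 11 × 922761
= 10150371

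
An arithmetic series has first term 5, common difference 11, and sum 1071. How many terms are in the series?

Using S = n/2 × [2a + (n-1)d]
1071 = n/2 × [2(5) + (n-1)(11)]
1071 = n/2 × [10 + 11n - 11]
2142 = n × [-1 + 11n]
11n² + (-1)n - 2142 = 0
Discriminant: Δ = (-1)² - 4(11)(-2142) = 1 + 94248 = 94249
√Δ = 307
n = [-(-1) + √Δ] / (2·11) = (1 + 307) / 22 = 308 / 22 = 14
(The negative root is discarded since n must be a positive integer.)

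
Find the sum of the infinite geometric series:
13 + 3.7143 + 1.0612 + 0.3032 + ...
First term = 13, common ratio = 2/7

For |r| < 1, S = a / (1 - r)
S = 13 / (1 - (2/7))
S = 13 / (5/7)
S = 91/5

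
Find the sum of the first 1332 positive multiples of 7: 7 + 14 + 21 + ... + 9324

Factor out 7: = 7(1 + 2 + ... + 1332) = 7 × n(n+1)/2
= 7 × 1332×1333/2
= 7 × 887778
= 6214446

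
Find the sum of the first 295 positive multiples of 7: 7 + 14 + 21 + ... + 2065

Factor out 7: = 7(1 + 2 + ... + 295) = 7 × n(n+1)/2
= 7 × 295×296/2
= 7 × 43660
= 305620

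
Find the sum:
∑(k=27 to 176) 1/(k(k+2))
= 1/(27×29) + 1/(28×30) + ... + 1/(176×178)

Partial fractions: 1/(k(k+2)) = (1/2)[1/k - 1/(k+2)]
Telescoping leaves the first two and last two terms:
= (1/2)[1/27 + 1/28 - 1/177 - 1/178]
= 244075/7939512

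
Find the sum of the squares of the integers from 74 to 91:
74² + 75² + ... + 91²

Use ∑_{k=1}^{n} k² = n(n+1)(2n+1)/6, then subtract the first 73 terms.
∑_{k=1}^{91} k² = 91×92×183/6 = 255346
∑_{k=1}^{73} k² = 73×74×147/6 = 132349
∑_{k=74}^{91} k² = 255346 - 132349 = 122997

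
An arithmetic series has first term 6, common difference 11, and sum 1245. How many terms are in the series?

Using S = n/2 × [2a + (n-1)d]
1245 = n/2 × [2(6) + (n-1)(11)]
1245 = n/2 × [12 + 11n - 11]
2490 = n × [1 + 11n]
11n² + (1)n - 2490 = 0
Discriminant: Δ = (1)² - 4(11)(-2490) = 1 + 109560 = 109561
√Δ = 331
n = [-(1) + √Δ] / (2·11) = (-1 + 331) / 22 = 330 / 22 = 15
(The negative root is discarded since n must be a positive integer.)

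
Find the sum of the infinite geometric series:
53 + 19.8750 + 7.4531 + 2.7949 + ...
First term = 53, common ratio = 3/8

For |r| < 1, S = a / (1 - r)
S = 53 / (1 - (3/8))
S = 53 / (5/8)
S = 424/5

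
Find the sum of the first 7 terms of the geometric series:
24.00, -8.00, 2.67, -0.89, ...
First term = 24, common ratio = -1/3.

Sₙ = a(1 - rⁿ) / (1 - r)
S_7 = 24(1 - (-1/3)^7) / (1 - (-1/3))
S_7 = 24(1 - (-1/2187)) / (4/3)
S_7 = 4376/243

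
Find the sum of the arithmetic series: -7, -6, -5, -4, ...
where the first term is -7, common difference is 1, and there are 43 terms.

Sₙ = n/2 × (first + last)
Last term = a + (n-1)d = -7 + (43-1)×1 = 35
S_43 = 43/2 × (-7 + 35)
S_43 = 43/2 × 28 = 602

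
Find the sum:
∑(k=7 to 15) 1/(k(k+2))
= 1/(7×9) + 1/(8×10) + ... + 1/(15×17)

Partial fractions: 1/(k(k+2)) = (1/2)[1/k - 1/(k+2)]
Telescoping leaves the first two and last two terms:
= (1/2)[1/7 + 1/8 - 1/16 - 1/17]
= 279/3808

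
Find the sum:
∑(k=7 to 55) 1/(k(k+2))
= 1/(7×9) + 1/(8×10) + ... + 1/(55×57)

Partial fractions: 1/(k(k+2)) = (1/2)[1/k - 1/(k+2)]
Telescoping leaves the first two and last two terms:
= (1/2)[1/7 + 1/8 - 1/56 - 1/57]
= 53/456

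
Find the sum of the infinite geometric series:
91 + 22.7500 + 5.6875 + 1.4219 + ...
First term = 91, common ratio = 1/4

For |r| < 1, S = a / (1 - r)
S = 91 / (1 - (1/4))
S = 91 / (3/4)
S = 364/3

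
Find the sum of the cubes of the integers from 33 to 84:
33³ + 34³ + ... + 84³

Use ∑_{k=1}^{n} k³ = [n(n+1)/2]², then subtract the first 32 terms.
∑_{k=1}^{84} k³ = [84×85/2]² = 3570² = 12744900
∑_{k=1}^{32} k³ = [32×33/2]² = 528² = 278784
∑_{k=33}^{84} k³ = 12744900 - 278784 = 12466116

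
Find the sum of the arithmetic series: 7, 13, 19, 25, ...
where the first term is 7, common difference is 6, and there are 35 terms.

Sₙ = n/2 × (first + last)
Last term = a + (n-1)d = 7 + (35-1)×6 = 211
S_35 = 35/2 × (7 + 211)
S_35 = 35/2 × 218 = 3815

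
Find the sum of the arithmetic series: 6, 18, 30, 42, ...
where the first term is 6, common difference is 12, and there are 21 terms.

Sₙ = n/2 × (first + last)
Last term = a + (n-1)d = 6 + (21-1)×12 = 246
S_21 = 21/2 × (6 + 246)
S_21 = 21/2 × 252 = 2646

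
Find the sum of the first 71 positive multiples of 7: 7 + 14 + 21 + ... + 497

Factor out 7: = 7(1 + 2 + ... + 71) = 7 × n(n+1)/2
= 7 × 71×72/2
= 7 × 2556
= 17892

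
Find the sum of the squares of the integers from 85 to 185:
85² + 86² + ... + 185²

Use ∑_{k=1}^{n} k² = n(n+1)(2n+1)/6, then subtract the first 84 terms.
∑_{k=1}^{185} k² = 185×186×371/6 = 2127685
∑_{k=1}^{84} k² = 84×85×169/6 = 201110
∑_{k=85}^{185} k² = 2127685 - 201110 = 1926575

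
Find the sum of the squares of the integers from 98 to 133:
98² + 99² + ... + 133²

Use ∑_{k=1}^{n} k² = n(n+1)(2n+1)/6, then subtract the first 97 terms.
∑_{k=1}^{133} k² = 133×134×267/6 = 793079
∑_{k=1}^{97} k² = 97×98×195/6 = 308945
∑_{k=98}^{133} k² = 793079 - 308945 = 484134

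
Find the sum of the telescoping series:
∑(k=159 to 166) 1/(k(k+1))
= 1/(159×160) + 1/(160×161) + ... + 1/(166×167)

Partial fractions: 1/(k(k+1)) = 1/k - 1/(k+1)
The series telescopes:
= (1/159 - 1/160) + (1/160 - 1/161) + ... + (1/166 - 1/167)
= 1/159 - 1/167
= 8/26553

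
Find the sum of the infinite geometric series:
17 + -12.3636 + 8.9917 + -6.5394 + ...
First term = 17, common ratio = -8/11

For |r| < 1, S = a / (1 - r)
S = 17 / (1 - (-8/11))
S = 17 / (19/11)
S = 187/19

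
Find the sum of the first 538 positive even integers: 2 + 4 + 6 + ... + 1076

Sum of first n even numbers = n(n+1)
= 538×539
= 289982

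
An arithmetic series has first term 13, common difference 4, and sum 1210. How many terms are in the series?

Using S = n/2 × [2a + (n-1)d]
1210 = n/2 × [2(13) + (n-1)(4)]
1210 = n/2 × [26 + 4n - 4]
2420 = n × [22 + 4n]
4n² + (22)n - 2420 = 0
Discriminant: Δ = (22)² - 4(4)(-2420) = 484 + 38720 = 39204
√Δ = 198
n = [-(22) + √Δ] / (2·4) = (-22 + 198) / 8 = 176 / 8 = 22
(The negative root is discarded since n must be a positive integer.)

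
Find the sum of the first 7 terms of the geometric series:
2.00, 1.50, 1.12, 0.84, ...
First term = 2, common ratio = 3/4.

Sₙ = a(1 - rⁿ) / (1 - r)
S_7 = 2(1 - (3/4)^7) / (1 - (3/4))
S_7 = 2(1 - (2187/16384)) / (1/4)
S_7 = 14197/2048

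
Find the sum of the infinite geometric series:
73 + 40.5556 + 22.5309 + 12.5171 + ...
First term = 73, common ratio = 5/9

For |r| < 1, S = a / (1 - r)
S = 73 / (1 - (5/9))
S = 73 / (4/9)
S = 657/4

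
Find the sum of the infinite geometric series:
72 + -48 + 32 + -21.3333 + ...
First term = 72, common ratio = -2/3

For |r| < 1, S = a / (1 - r)
S = 72 / (1 - (-2/3))
S = 72 / (5/3)
S = 216/5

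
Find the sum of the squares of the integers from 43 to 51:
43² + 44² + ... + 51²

Use ∑_{k=1}^{n} k² = n(n+1)(2n+1)/6, then subtract the first 42 terms.
∑_{k=1}^{51} k² = 51×52×103/6 = 45526
∑_{k=1}^{42} k² = 42×43×85/6 = 25585
∑_{k=43}^{51} k² = 45526 - 25585 = 19941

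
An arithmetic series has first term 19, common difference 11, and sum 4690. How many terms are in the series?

Using S = n/2 × [2a + (n-1)d]
4690 = n/2 × [2(19) + (n-1)(11)]
4690 = n/2 × [38 + 11n - 11]
9380 = n × [27 + 11n]
11n² + (27)n - 9380 = 0
Discriminant: Δ = (27)² - 4(11)(-9380) = 729 + 412720 = 413449
√Δ = 643
n = [-(27) + √Δ] / (2·11) = (-27 + 643) / 22 = 616 / 22 = 28
(The negative root is discarded since n must be a positive integer.)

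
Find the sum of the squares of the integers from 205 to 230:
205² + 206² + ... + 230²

Use ∑_{k=1}^{n} k² = n(n+1)(2n+1)/6, then subtract the first 204 terms.
∑_{k=1}^{230} k² = 230×231×461/6 = 4082155
∑_{k=1}^{204} k² = 204×205×409/6 = 2850730
∑_{k=205}^{230} k² = 4082155 - 2850730 = 1231425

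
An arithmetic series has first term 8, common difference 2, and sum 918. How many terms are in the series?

Using S = n/2 × [2a + (n-1)d]
918 = n/2 × [2(8) + (n-1)(2)]
918 = n/2 × [16 + 2n - 2]
1836 = n × [14 + 2n]
2n² + (14)n - 1836 = 0
Discriminant: Δ = (14)² - 4(2)(-1836) = 196 + 14688 = 14884
√Δ = 122
n = [-(14) + √Δ] / (2·2) = (-14 + 122) / 4 = 108 / 4 = 27
(The negative root is discarded since n must be a positive integer.)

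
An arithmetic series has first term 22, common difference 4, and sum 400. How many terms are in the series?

Using S = n/2 × [2a + (n-1)d]
400 = n/2 × [2(22) + (n-1)(4)]
400 = n/2 × [44 + 4n - 4]
800 = n × [40 + 4n]
4n² + (40)n - 800 = 0
Discriminant: Δ = (40)² - 4(4)(-800) = 1600 + 12800 = 14400
√Δ = 120
n = [-(40) + √Δ] / (2·4) = (-40 + 120) / 8 = 80 / 8 = 10
(The negative root is discarded since n must be a positive integer.)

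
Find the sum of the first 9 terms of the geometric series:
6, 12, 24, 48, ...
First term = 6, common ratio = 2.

Sₙ = a(1 - rⁿ) / (1 - r)
S_9 = 6(1 - 2^9) / (1 - 2)
S_9 = 6(1 - 512) / (-1)
S_9 = 3066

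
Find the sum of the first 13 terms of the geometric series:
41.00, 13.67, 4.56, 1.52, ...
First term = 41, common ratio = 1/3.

Sₙ = a(1 - rⁿ) / (1 - r)
S_13 = 41(1 - (1/3)^13) / (1 - (1/3))
S_13 = 41(1 - (1/1594323)) / (2/3)
S_13 = 32683601/531441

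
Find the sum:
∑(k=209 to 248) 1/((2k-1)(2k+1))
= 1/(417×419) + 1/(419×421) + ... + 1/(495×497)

Partial fractions: 1/((2k-1)(2k+1)) = (1/2)[1/(2k-1) - 1/(2k+1)]
The series telescopes:
= (1/2)[1/417 - 1/497]
= 40/207249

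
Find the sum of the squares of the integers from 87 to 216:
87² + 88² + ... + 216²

Use ∑_{k=1}^{n} k² = n(n+1)(2n+1)/6, then subtract the first 86 terms.
∑_{k=1}^{216} k² = 216×217×433/6 = 3382596
∑_{k=1}^{86} k² = 86×87×173/6 = 215731
∑_{k=87}^{216} k² = 3382596 - 215731 = 3166865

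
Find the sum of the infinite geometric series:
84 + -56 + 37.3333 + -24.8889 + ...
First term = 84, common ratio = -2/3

For |r| < 1, S = a / (1 - r)
S = 84 / (1 - (-2/3))
S = 84 / (5/3)
S = 252/5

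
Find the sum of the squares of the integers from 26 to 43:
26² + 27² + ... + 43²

Use ∑_{k=1}^{n} k² = n(n+1)(2n+1)/6, then subtract the first 25 terms.
∑_{k=1}^{43} k² = 43×44×87/6 = 27434
∑_{k=1}^{25} k² = 25×26×51/6 = 5525
∑_{k=26}^{43} k² = 27434 - 5525 = 21909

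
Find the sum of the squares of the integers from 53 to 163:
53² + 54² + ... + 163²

Use ∑_{k=1}^{n} k² = n(n+1)(2n+1)/6, then subtract the first 52 terms.
∑_{k=1}^{163} k² = 163×164×327/6 = 1456894
∑_{k=1}^{52} k² = 52×53×105/6 = 48230
∑_{k=53}^{163} k² = 1456894 - 48230 = 1408664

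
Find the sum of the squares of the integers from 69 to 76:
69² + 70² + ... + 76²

Use ∑_{k=1}^{n} k² = n(n+1)(2n+1)/6, then subtract the first 68 terms.
∑_{k=1}^{76} k² = 76×77×153/6 = 149226
∑_{k=1}^{68} k² = 68×69×137/6 = 107134
∑_{k=69}^{76} k² = 149226 - 107134 = 42092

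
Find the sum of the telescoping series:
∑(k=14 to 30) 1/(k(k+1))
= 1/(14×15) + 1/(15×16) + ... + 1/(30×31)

Partial fractions: 1/(k(k+1)) = 1/k - 1/(k+1)
The series telescopes:
= (1/14 - 1/15) + (1/15 - 1/16) + ... + (1/30 - 1/31)
= 1/14 - 1/31
= 17/434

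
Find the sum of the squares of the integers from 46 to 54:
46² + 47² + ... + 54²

Use ∑_{k=1}^{n} k² = n(n+1)(2n+1)/6, then subtract the first 45 terms.
∑_{k=1}^{54} k² = 54×55×109/6 = 53955
∑_{k=1}^{45} k² = 45×46×91/6 = 31395
∑_{k=46}^{54} k² = 53955 - 31395 = 22560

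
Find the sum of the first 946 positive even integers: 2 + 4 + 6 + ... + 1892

Sum of first n even numbers = n(n+1)
= 946×947
= 895862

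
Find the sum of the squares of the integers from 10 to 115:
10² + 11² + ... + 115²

Use ∑_{k=1}^{n} k² = n(n+1)(2n+1)/6, then subtract the first 9 terms.
∑_{k=1}^{115} k² = 115×116×231/6 = 513590
∑_{k=1}^{9} k² = 9×10×19/6 = 285
∑_{k=10}^{115} k² = 513590 - 285 = 513305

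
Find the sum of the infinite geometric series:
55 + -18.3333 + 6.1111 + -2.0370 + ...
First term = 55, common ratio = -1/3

For |r| < 1, S = a / (1 - r)
S = 55 / (1 - (-1/3))
S = 55 / (4/3)
S = 165/4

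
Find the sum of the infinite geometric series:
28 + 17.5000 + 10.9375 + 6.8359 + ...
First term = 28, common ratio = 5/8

For |r| < 1, S = a / (1 - r)
S = 28 / (1 - (5/8))
S = 28 / (3/8)
S = 224/3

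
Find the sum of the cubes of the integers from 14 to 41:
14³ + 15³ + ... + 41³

Use ∑_{k=1}^{n} k³ = [n(n+1)/2]², then subtract the first 13 terms.
∑_{k=1}^{41} k³ = [41×42/2]² = 861² = 741321
∑_{k=1}^{13} k³ = [13×14/2]² = 91² = 8281
∑_{k=14}^{41} k³ = 741321 - 8281 = 733040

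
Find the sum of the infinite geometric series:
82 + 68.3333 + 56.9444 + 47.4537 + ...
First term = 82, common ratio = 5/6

For |r| < 1, S = a / (1 - r)
S = 82 / (1 - (5/6))
S = 82 / (1/6)
S = 492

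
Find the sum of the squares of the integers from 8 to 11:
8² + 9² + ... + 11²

Use ∑_{k=1}^{n} k² = n(n+1)(2n+1)/6, then subtract the first 7 terms.
∑_{k=1}^{11} k² = 11×12×23/6 = 506
∑_{k=1}^{7} k² = 7×8×15/6 = 140
∑_{k=8}^{11} k² = 506 - 140 = 366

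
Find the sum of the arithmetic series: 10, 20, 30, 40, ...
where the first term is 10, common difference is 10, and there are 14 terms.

Sₙ = n/2 × (first + last)
Last term = a + (n-1)d = 10 + (14-1)×10 = 140
S_14 = 14/2 × (10 + 140)
S_14 = 14/2 × 150 = 1050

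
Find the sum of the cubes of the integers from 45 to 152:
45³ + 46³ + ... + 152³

Use ∑_{k=1}^{n} k³ = [n(n+1)/2]², then subtract the first 44 terms.
∑_{k=1}^{152} k³ = [152×153/2]² = 11628² = 135210384
∑_{k=1}^{44} k³ = [44×45/2]² = 990² = 980100
∑_{k=45}^{152} k³ = 135210384 - 980100 = 134230284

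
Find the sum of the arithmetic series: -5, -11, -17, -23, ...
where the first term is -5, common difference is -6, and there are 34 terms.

Sₙ = n/2 × (first + last)
Last term = a + (n-1)d = -5 + (34-1)×(-6) = -203
S_34 = 34/2 × (-5 + (-203))
S_34 = 34/2 × (-208) = -3536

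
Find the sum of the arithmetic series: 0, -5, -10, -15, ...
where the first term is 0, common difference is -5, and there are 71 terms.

Sₙ = n/2 × (first + last)
Last term = a + (n-1)d = 0 + (71-1)×(-5) = -350
S_71 = 71/2 × (0 + (-350))
S_71 = 71/2 × (-350) = -12425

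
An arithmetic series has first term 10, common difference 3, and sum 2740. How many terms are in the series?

Using S = n/2 × [2a + (n-1)d]
2740 = n/2 × [2(10) + (n-1)(3)]
2740 = n/2 × [20 + 3n - 3]
5480 = n × [17 + 3n]
3n² + (17)n - 5480 = 0
Discriminant: Δ = (17)² - 4(3)(-5480) = 289 + 65760 = 66049
√Δ = 257
n = [-(17) + √Δ] / (2·3) = (-17 + 257) / 6 = 240 / 6 = 40
(The negative root is discarded since n must be a positive integer.)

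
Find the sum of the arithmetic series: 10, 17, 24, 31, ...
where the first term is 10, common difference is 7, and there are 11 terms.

Sₙ = n/2 × (first + last)
Last term = a + (n-1)d = 10 + (11-1)×7 = 80
S_11 = 11/2 × (10 + 80)
S_11 = 11/2 × 90 = 495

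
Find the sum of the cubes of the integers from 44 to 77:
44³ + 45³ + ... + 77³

Use ∑_{k=1}^{n} k³ = [n(n+1)/2]², then subtract the first 43 terms.
∑_{k=1}^{77} k³ = [77×78/2]² = 3003² = 9018009
∑_{k=1}^{43} k³ = [43×44/2]² = 946² = 894916
∑_{k=44}^{77} k³ = 9018009 - 894916 = 8123093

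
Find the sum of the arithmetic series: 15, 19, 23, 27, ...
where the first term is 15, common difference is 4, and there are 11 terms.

Sₙ = n/2 × (first + last)
Last term = a + (n-1)d = 15 + (11-1)×4 = 55
S_11 = 11/2 × (15 + 55)
S_11 = 11/2 × 70 = 385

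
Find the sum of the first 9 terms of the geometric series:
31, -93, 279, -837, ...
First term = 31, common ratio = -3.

Sₙ = a(1 - rⁿ) / (1 - r)
S_9 = 31(1 - (-3)^9) / (1 - (-3))
S_9 = 31(1 - (-19683)) / (4)
S_9 = 152551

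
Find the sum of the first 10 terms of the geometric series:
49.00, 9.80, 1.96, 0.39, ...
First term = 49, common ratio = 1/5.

Sₙ = a(1 - rⁿ) / (1 - r)
S_10 = 49(1 - (1/5)^10) / (1 - (1/5))
S_10 = 49(1 - (1/9765625)) / (4/5)
S_10 = 119628894/1953125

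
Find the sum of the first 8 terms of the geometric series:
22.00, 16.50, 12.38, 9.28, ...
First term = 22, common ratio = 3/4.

Sₙ = a(1 - rⁿ) / (1 - r)
S_8 = 22(1 - (3/4)^8) / (1 - (3/4))
S_8 = 22(1 - (6561/65536)) / (1/4)
S_8 = 648725/8192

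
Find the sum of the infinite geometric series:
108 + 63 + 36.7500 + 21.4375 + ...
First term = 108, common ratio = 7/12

For |r| < 1, S = a / (1 - r)
S = 108 / (1 - (7/12))
S = 108 / (5/12)
S = 1296/5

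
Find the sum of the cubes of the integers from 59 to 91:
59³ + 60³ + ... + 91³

Use ∑_{k=1}^{n} k³ = [n(n+1)/2]², then subtract the first 58 terms.
∑_{k=1}^{91} k³ = [91×92/2]² = 4186² = 17522596
∑_{k=1}^{58} k³ = [58×59/2]² = 1711² = 2927521
∑_{k=59}^{91} k³ = 17522596 - 2927521 = 14595075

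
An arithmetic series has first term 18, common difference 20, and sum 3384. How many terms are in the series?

Using S = n/2 × [2a + (n-1)d]
3384 = n/2 × [2(18) + (n-1)(20)]
3384 = n/2 × [36 + 20n - 20]
6768 = n × [16 + 20n]
20n² + (16)n - 6768 = 0
Discriminant: Δ = (16)² - 4(20)(-6768) = 256 + 541440 = 541696
√Δ = 736
n = [-(16) + √Δ] / (2·20) = (-16 + 736) / 40 = 720 / 40 = 18
(The negative root is discarded since n must be a positive integer.)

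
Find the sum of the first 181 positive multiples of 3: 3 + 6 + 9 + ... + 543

Factor out 3: = 3(1 + 2 + ... + 181) = 3 × n(n+1)/2
= 3 × 181×182/2
= 3 × 16471
= 49413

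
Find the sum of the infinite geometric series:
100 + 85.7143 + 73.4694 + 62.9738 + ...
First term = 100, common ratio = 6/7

For |r| < 1, S = a / (1 - r)
S = 100 / (1 - (6/7))
S = 100 / (1/7)
S = 700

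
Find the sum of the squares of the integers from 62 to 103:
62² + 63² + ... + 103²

Use ∑_{k=1}^{n} k² = n(n+1)(2n+1)/6, then subtract the first 61 terms.
∑_{k=1}^{103} k² = 103×104×207/6 = 369564
∑_{k=1}^{61} k² = 61×62×123/6 = 77531
∑_{k=62}^{103} k² = 369564 - 77531 = 292033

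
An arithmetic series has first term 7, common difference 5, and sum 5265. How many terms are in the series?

Using S = n/2 × [2a + (n-1)d]
5265 = n/2 × [2(7) + (n-1)(5)]
5265 = n/2 × [14 + 5n - 5]
10530 = n × [9 + 5n]
5n² + (9)n - 10530 = 0
Discriminant: Δ = (9)² - 4(5)(-10530) = 81 + 210600 = 210681
√Δ = 459
n = [-(9) + √Δ] / (2·5) = (-9 + 459) / 10 = 450 / 10 = 45
(The negative root is discarded since n must be a positive integer.)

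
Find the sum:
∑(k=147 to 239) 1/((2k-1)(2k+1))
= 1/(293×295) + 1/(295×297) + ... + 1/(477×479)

Partial fractions: 1/((2k-1)(2k+1)) = (1/2)[1/(2k-1) - 1/(2k+1)]
The series telescopes:
= (1/2)[1/293 - 1/479]
= 93/140347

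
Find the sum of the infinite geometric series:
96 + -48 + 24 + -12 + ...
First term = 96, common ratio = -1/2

For |r| < 1, S = a / (1 - r)
S = 96 / (1 - (-1/2))
S = 96 / (3/2)
S = 64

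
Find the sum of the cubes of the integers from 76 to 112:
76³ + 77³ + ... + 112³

Use ∑_{k=1}^{n} k³ = [n(n+1)/2]², then subtract the first 75 terms.
∑_{k=1}^{112} k³ = [112×113/2]² = 6328² = 40043584
∑_{k=1}^{75} k³ = [75×76/2]² = 2850² = 8122500
∑_{k=76}^{112} k³ = 40043584 - 8122500 = 31921084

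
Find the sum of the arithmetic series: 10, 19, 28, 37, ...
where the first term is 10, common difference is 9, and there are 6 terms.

Sₙ = n/2 × (first + last)
Last term = a + (n-1)d = 10 + (6-1)×9 = 55
S_6 = 6/2 × (10 + 55)
S_6 = 6/2 × 65 = 195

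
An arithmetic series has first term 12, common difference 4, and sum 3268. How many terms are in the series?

Using S = n/2 × [2a + (n-1)d]
3268 = n/2 × [2(12) + (n-1)(4)]
3268 = n/2 × [24 + 4n - 4]
6536 = n × [20 + 4n]
4n² + (20)n - 6536 = 0
Discriminant: Δ = (20)² - 4(4)(-6536) = 400 + 104576 = 104976
√Δ = 324
n = [-(20) + √Δ] / (2·4) = (-20 + 324) / 8 = 304 / 8 = 38
(The negative root is discarded since n must be a positive integer.)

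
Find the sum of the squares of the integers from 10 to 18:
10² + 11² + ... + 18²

Use ∑_{k=1}^{n} k² = n(n+1)(2n+1)/6, then subtract the first 9 terms.
∑_{k=1}^{18} k² = 18×19×37/6 = 2109
∑_{k=1}^{9} k² = 9×10×19/6 = 285
∑_{k=10}^{18} k² = 2109 - 285 = 1824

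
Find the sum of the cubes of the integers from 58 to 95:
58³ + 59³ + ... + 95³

Use ∑_{k=1}^{n} k³ = [n(n+1)/2]², then subtract the first 57 terms.
∑_{k=1}^{95} k³ = [95×96/2]² = 4560² = 20793600
∑_{k=1}^{57} k³ = [57×58/2]² = 1653² = 2732409
∑_{k=58}^{95} k³ = 20793600 - 2732409 = 18061191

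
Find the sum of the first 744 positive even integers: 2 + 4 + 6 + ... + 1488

Sum of first n even numbers = n(n+1)
= 744×745
= 554280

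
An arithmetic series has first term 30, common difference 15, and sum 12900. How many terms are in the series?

Using S = n/2 × [2a + (n-1)d]
12900 = n/2 × [2(30) + (n-1)(15)]
12900 = n/2 × [60 + 15n - 15]
25800 = n × [45 + 15n]
15n² + (45)n - 25800 = 0
Discriminant: Δ = (45)² - 4(15)(-25800) = 2025 + 1548000 = 1550025
√Δ = 1245
n = [-(45) + √Δ] / (2·15) = (-45 + 1245) / 30 = 1200 / 30 = 40
(The negative root is discarded since n must be a positive integer.)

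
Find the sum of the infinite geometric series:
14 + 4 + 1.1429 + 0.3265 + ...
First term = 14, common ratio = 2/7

For |r| < 1, S = a / (1 - r)
S = 14 / (1 - (2/7))
S = 14 / (5/7)
S = 98/5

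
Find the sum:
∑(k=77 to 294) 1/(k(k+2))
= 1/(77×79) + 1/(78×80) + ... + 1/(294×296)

Partial fractions: 1/(k(k+2)) = (1/2)[1/k - 1/(k+2)]
Telescoping leaves the first two and last two terms:
= (1/2)[1/77 + 1/78 - 1/295 - 1/296]
= 4992527/524443920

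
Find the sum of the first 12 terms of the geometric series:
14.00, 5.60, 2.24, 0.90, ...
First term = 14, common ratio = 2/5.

Sₙ = a(1 - rⁿ) / (1 - r)
S_12 = 14(1 - (2/5)^12) / (1 - (2/5))
S_12 = 14(1 - (4096/244140625)) / (3/5)
S_12 = 1139303802/48828125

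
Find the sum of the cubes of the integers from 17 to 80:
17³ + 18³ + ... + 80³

Use ∑_{k=1}^{n} k³ = [n(n+1)/2]², then subtract the first 16 terms.
∑_{k=1}^{80} k³ = [80×81/2]² = 3240² = 10497600
∑_{k=1}^{16} k³ = [16×17/2]² = 136² = 18496
∑_{k=17}^{80} k³ = 10497600 - 18496 = 10479104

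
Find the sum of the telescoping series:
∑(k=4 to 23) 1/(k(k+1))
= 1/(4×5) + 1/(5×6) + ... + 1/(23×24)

Partial fractions: 1/(k(k+1)) = 1/k - 1/(k+1)
The series telescopes:
= (1/4 - 1/5) + (1/5 - 1/6) + ... + (1/23 - 1/24)
= 1/4 - 1/24
= 5/24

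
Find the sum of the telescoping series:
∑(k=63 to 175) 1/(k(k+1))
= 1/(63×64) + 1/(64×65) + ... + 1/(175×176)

Partial fractions: 1/(k(k+1)) = 1/k - 1/(k+1)
The series telescopes:
= (1/63 - 1/64) + (1/64 - 1/65) + ... + (1/175 - 1/176)
= 1/63 - 1/176
= 113/11088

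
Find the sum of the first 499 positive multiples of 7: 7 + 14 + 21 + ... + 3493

Factor out 7: = 7(1 + 2 + ... + 499) = 7 × n(n+1)/2
= 7 × 499×500/2
= 7 × 124750
= 873250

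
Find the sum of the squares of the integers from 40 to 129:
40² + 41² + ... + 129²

Use ∑_{k=1}^{n} k² = n(n+1)(2n+1)/6, then subtract the first 39 terms.
∑_{k=1}^{129} k² = 129×130×259/6 = 723905
∑_{k=1}^{39} k² = 39×40×79/6 = 20540
∑_{k=40}^{129} k² = 723905 - 20540 = 703365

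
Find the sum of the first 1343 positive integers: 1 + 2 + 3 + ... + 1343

Formula: ∑k = n(n+1)/2
= 1343×1344/2
= 1804992/2
= 902496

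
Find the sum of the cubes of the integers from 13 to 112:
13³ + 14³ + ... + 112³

Use ∑_{k=1}^{n} k³ = [n(n+1)/2]², then subtract the first 12 terms.
∑_{k=1}^{112} k³ = [112×113/2]² = 6328² = 40043584
∑_{k=1}^{12} k³ = [12×13/2]² = 78² = 6084
∑_{k=13}^{112} k³ = 40043584 - 6084 = 40037500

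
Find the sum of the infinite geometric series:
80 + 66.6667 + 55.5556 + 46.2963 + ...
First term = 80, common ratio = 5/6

For |r| < 1, S = a / (1 - r)
S = 80 / (1 - (5/6))
S = 80 / (1/6)
S = 480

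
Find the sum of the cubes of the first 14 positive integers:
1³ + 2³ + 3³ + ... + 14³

Formula: ∑k³ = [n(n+1)/2]²
= [14×15/2]²
= 105²
= 11025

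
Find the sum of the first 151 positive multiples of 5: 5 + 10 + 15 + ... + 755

Factor out 5: = 5(1 + 2 + ... + 151) = 5 × n(n+1)/2
= 5 × 151×152/2
= 5 × 11476
= 57380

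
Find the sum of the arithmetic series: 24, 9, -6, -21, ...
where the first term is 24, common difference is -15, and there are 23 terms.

Sₙ = n/2 × (first + last)
Last term = a + (n-1)d = 24 + (23-1)×(-15) = -306
S_23 = 23/2 × (24 + (-306))
S_23 = 23/2 × (-282) = -3243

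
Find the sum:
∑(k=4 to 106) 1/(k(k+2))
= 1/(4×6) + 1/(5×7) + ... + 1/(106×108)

Partial fractions: 1/(k(k+2)) = (1/2)[1/k - 1/(k+2)]
Telescoping leaves the first two and last two terms:
= (1/2)[1/4 + 1/5 - 1/107 - 1/108]
= 12463/57780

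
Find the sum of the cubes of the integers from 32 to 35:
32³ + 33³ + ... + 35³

Use ∑_{k=1}^{n} k³ = [n(n+1)/2]², then subtract the first 31 terms.
∑_{k=1}^{35} k³ = [35×36/2]² = 630² = 396900
∑_{k=1}^{31} k³ = [31×32/2]² = 496² = 246016
∑_{k=32}^{35} k³ = 396900 - 246016 = 150884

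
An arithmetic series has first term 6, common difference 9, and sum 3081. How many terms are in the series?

Using S = n/2 × [2a + (n-1)d]
3081 = n/2 × [2(6) + (n-1)(9)]
3081 = n/2 × [12 + 9n - 9]
6162 = n × [3 + 9n]
9n² + (3)n - 6162 = 0
Discriminant: Δ = (3)² - 4(9)(-6162) = 9 + 221832 = 221841
√Δ = 471
n = [-(3) + √Δ] / (2·9) = (-3 + 471) / 18 = 468 / 18 = 26
(The negative root is discarded since n must be a positive integer.)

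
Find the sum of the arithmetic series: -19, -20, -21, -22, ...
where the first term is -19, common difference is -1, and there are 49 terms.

Sₙ = n/2 × (first + last)
Last term = a + (n-1)d = -19 + (49-1)×(-1) = -67
S_49 = 49/2 × (-19 + (-67))
S_49 = 49/2 × (-86) = -2107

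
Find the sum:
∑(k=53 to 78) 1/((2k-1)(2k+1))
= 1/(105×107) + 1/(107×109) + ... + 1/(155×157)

Partial fractions: 1/((2k-1)(2k+1)) = (1/2)[1/(2k-1) - 1/(2k+1)]
The series telescopes:
= (1/2)[1/105 - 1/157]
= 26/16485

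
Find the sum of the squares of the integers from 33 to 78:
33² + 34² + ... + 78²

Use ∑_{k=1}^{n} k² = n(n+1)(2n+1)/6, then subtract the first 32 terms.
∑_{k=1}^{78} k² = 78×79×157/6 = 161239
∑_{k=1}^{32} k² = 32×33×65/6 = 11440
∑_{k=33}^{78} k² = 161239 - 11440 = 149799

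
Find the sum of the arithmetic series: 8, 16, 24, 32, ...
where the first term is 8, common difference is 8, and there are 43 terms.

Sₙ = n/2 × (first + last)
Last term = a + (n-1)d = 8 + (43-1)×8 = 344
S_43 = 43/2 × (8 + 344)
S_43 = 43/2 × 352 = 7568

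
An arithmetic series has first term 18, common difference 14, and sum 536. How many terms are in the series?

Using S = n/2 × [2a + (n-1)d]
536 = n/2 × [2(18) + (n-1)(14)]
536 = n/2 × [36 + 14n - 14]
1072 = n × [22 + 14n]
14n² + (22)n - 1072 = 0
Discriminant: Δ = (22)² - 4(14)(-1072) = 484 + 60032 = 60516
√Δ = 246
n = [-(22) + √Δ] / (2·14) = (-22 + 246) / 28 = 224 / 28 = 8
(The negative root is discarded since n must be a positive integer.)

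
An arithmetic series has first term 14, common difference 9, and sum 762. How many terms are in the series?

Using S = n/2 × [2a + (n-1)d]
762 = n/2 × [2(14) + (n-1)(9)]
762 = n/2 × [28 + 9n - 9]
1524 = n × [19 + 9n]
9n² + (19)n - 1524 = 0
Discriminant: Δ = (19)² - 4(9)(-1524) = 361 + 54864 = 55225
√Δ = 235
n = [-(19) + √Δ] / (2·9) = (-19 + 235) / 18 = 216 / 18 = 12
(The negative root is discarded since n must be a positive integer.)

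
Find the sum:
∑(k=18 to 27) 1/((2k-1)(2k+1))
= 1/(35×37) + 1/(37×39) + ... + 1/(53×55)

Partial fractions: 1/((2k-1)(2k+1)) = (1/2)[1/(2k-1) - 1/(2k+1)]
The series telescopes:
= (1/2)[1/35 - 1/55]
= 2/385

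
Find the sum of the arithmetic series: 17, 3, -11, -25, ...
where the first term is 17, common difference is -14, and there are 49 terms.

Sₙ = n/2 × (first + last)
Last term = a + (n-1)d = 17 + (49-1)×(-14) = -655
S_49 = 49/2 × (17 + (-655))
S_49 = 49/2 × (-638) = -15631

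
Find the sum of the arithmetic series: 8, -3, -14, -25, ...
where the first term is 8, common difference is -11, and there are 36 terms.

Sₙ = n/2 × (first + last)
Last term = a + (n-1)d = 8 + (36-1)×(-11) = -377
S_36 = 36/2 × (8 + (-377))
S_36 = 36/2 × (-369) = -6642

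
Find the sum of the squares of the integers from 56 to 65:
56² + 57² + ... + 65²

Use ∑_{k=1}^{n} k² = n(n+1)(2n+1)/6, then subtract the first 55 terms.
∑_{k=1}^{65} k² = 65×66×131/6 = 93665
∑_{k=1}^{55} k² = 55×56×111/6 = 56980
∑_{k=56}^{65} k² = 93665 - 56980 = 36685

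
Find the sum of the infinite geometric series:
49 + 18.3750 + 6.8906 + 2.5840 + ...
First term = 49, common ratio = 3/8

For |r| < 1, S = a / (1 - r)
S = 49 / (1 - (3/8))
S = 49 / (5/8)
S = 392/5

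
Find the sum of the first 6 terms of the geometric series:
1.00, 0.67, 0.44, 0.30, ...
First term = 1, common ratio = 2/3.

Sₙ = a(1 - rⁿ) / (1 - r)
S_6 = 1(1 - (2/3)^6) / (1 - (2/3))
S_6 = 1(1 - (64/729)) / (1/3)
S_6 = 665/243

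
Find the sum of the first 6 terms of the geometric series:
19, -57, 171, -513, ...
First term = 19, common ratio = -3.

Sₙ = a(1 - rⁿ) / (1 - r)
S_6 = 19(1 - (-3)^6) / (1 - (-3))
S_6 = 19(1 - 729) / (4)
S_6 = -3458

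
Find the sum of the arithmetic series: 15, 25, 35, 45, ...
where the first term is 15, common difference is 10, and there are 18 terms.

Sₙ = n/2 × (first + last)
Last term = a + (n-1)d = 15 + (18-1)×10 = 185
S_18 = 18/2 × (15 + 185)
S_18 = 18/2 × 200 = 1800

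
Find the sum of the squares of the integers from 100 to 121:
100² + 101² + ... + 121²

Use ∑_{k=1}^{n} k² = n(n+1)(2n+1)/6, then subtract the first 99 terms.
∑_{k=1}^{121} k² = 121×122×243/6 = 597861
∑_{k=1}^{99} k² = 99×100×199/6 = 328350
∑_{k=100}^{121} k² = 597861 - 328350 = 269511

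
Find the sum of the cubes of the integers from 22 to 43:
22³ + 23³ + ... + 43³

Use ∑_{k=1}^{n} k³ = [n(n+1)/2]², then subtract the first 21 terms.
∑_{k=1}^{43} k³ = [43×44/2]² = 946² = 894916
∑_{k=1}^{21} k³ = [21×22/2]² = 231² = 53361
∑_{k=22}^{43} k³ = 894916 - 53361 = 841555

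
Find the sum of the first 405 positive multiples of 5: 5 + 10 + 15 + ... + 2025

Factor out 5: = 5(1 + 2 + ... + 405) = 5 × n(n+1)/2
= 5 × 405×406/2
= 5 × 82215
= 411075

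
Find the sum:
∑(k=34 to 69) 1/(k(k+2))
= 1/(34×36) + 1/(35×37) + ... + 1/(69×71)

Partial fractions: 1/(k(k+2)) = (1/2)[1/k - 1/(k+2)]
Telescoping leaves the first two and last two terms:
= (1/2)[1/34 + 1/35 - 1/70 - 1/71]
= 1251/84490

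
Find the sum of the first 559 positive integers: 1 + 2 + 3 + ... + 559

Formula: ∑k = n(n+1)/2
= 559×560/2
= 313040/2
= 156520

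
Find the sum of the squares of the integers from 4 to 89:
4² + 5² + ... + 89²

Use ∑_{k=1}^{n} k² = n(n+1)(2n+1)/6, then subtract the first 3 terms.
∑_{k=1}^{89} k² = 89×90×179/6 = 238965
∑_{k=1}^{3} k² = 3×4×7/6 = 14
∑_{k=4}^{89} k² = 238965 - 14 = 238951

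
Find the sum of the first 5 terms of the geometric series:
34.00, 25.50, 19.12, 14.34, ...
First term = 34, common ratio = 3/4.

Sₙ = a(1 - rⁿ) / (1 - r)
S_5 = 34(1 - (3/4)^5) / (1 - (3/4))
S_5 = 34(1 - (243/1024)) / (1/4)
S_5 = 13277/128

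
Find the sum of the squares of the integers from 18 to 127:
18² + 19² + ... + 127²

Use ∑_{k=1}^{n} k² = n(n+1)(2n+1)/6, then subtract the first 17 terms.
∑_{k=1}^{127} k² = 127×128×255/6 = 690880
∑_{k=1}^{17} k² = 17×18×35/6 = 1785
∑_{k=18}^{127} k² = 690880 - 1785 = 689095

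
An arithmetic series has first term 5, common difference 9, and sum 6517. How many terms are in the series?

Using S = n/2 × [2a + (n-1)d]
6517 = n/2 × [2(5) + (n-1)(9)]
6517 = n/2 × [10 + 9n - 9]
13034 = n × [1 + 9n]
9n² + (1)n - 13034 = 0
Discriminant: Δ = (1)² - 4(9)(-13034) = 1 + 469224 = 469225
√Δ = 685
n = [-(1) + √Δ] / (2·9) = (-1 + 685) / 18 = 684 / 18 = 38
(The negative root is discarded since n must be a positive integer.)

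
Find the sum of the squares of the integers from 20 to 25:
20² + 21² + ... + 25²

Use ∑_{k=1}^{n} k² = n(n+1)(2n+1)/6, then subtract the first 19 terms.
∑_{k=1}^{25} k² = 25×26×51/6 = 5525
∑_{k=1}^{19} k² = 19×20×39/6 = 2470
∑_{k=20}^{25} k² = 5525 - 2470 = 3055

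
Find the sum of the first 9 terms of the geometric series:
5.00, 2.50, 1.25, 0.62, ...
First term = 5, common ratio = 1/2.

Sₙ = a(1 - rⁿ) / (1 - r)
S_9 = 5(1 - (1/2)^9) / (1 - (1/2))
S_9 = 5(1 - (1/512)) / (1/2)
S_9 = 2555/256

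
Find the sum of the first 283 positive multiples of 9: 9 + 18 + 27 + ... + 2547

Factor out 9: = 9(1 + 2 + ... + 283) = 9 × n(n+1)/2
= 9 × 283×284/2
= 9 × 40186
= 361674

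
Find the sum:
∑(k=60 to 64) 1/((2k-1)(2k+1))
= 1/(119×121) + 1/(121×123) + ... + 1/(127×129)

Partial fractions: 1/((2k-1)(2k+1)) = (1/2)[1/(2k-1) - 1/(2k+1)]
The series telescopes:
= (1/2)[1/119 - 1/129]
= 5/15351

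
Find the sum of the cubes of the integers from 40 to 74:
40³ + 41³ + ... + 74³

Use ∑_{k=1}^{n} k³ = [n(n+1)/2]², then subtract the first 39 terms.
∑_{k=1}^{74} k³ = [74×75/2]² = 2775² = 7700625
∑_{k=1}^{39} k³ = [39×40/2]² = 780² = 608400
∑_{k=40}^{74} k³ = 7700625 - 608400 = 7092225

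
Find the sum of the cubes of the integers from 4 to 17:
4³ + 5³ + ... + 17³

Use ∑_{k=1}^{n} k³ = [n(n+1)/2]², then subtract the first 3 terms.
∑_{k=1}^{17} k³ = [17×18/2]² = 153² = 23409
∑_{k=1}^{3} k³ = [3×4/2]² = 6² = 36
∑_{k=4}^{17} k³ = 23409 - 36 = 23373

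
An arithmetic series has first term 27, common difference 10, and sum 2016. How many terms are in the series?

Using S = n/2 × [2a + (n-1)d]
2016 = n/2 × [2(27) + (n-1)(10)]
2016 = n/2 × [54 + 10n - 10]
4032 = n × [44 + 10n]
10n² + (44)n - 4032 = 0
Discriminant: Δ = (44)² - 4(10)(-4032) = 1936 + 161280 = 163216
√Δ = 404
n = [-(44) + √Δ] / (2·10) = (-44 + 404) / 20 = 360 / 20 = 18
(The negative root is discarded since n must be a positive integer.)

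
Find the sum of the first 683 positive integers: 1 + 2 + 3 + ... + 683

Formula: ∑k = n(n+1)/2
= 683×684/2
= 467172/2
= 233586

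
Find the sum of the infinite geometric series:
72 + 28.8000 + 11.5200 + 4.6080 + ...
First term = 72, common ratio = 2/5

For |r| < 1, S = a / (1 - r)
S = 72 / (1 - (2/5))
S = 72 / (3/5)
S = 120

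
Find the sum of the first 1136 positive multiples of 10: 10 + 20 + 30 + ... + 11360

Factor out 10: = 10(1 + 2 + ... + 1136) = 10 × n(n+1)/2
= 10 × 1136×1137/2
= 10 × 645816
= 6458160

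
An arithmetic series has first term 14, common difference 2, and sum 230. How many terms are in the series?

Using S = n/2 × [2a + (n-1)d]
230 = n/2 × [2(14) + (n-1)(2)]
230 = n/2 × [28 + 2n - 2]
460 = n × [26 + 2n]
2n² + (26)n - 460 = 0
Discriminant: Δ = (26)² - 4(2)(-460) = 676 + 3680 = 4356
√Δ = 66
n = [-(26) + √Δ] / (2·2) = (-26 + 66) / 4 = 40 / 4 = 10
(The negative root is discarded since n must be a positive integer.)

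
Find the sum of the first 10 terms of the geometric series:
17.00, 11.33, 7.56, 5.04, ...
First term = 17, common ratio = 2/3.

Sₙ = a(1 - rⁿ) / (1 - r)
S_10 = 17(1 - (2/3)^10) / (1 - (2/3))
S_10 = 17(1 - (1024/59049)) / (1/3)
S_10 = 986425/19683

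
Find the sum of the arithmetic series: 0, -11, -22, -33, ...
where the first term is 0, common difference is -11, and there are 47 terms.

Sₙ = n/2 × (first + last)
Last term = a + (n-1)d = 0 + (47-1)×(-11) = -506
S_47 = 47/2 × (0 + (-506))
S_47 = 47/2 × (-506) = -11891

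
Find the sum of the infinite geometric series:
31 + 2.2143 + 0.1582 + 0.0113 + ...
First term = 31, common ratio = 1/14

For |r| < 1, S = a / (1 - r)
S = 31 / (1 - (1/14))
S = 31 / (13/14)
S = 434/13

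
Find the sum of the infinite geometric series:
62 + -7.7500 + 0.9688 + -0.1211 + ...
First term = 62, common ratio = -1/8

For |r| < 1, S = a / (1 - r)
S = 62 / (1 - (-1/8))
S = 62 / (9/8)
S = 496/9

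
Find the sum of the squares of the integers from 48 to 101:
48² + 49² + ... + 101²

Use ∑_{k=1}^{n} k² = n(n+1)(2n+1)/6, then subtract the first 47 terms.
∑_{k=1}^{101} k² = 101×102×203/6 = 348551
∑_{k=1}^{47} k² = 47×48×95/6 = 35720
∑_{k=48}^{101} k² = 348551 - 35720 = 312831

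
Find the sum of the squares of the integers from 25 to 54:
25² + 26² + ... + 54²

Use ∑_{k=1}^{n} k² = n(n+1)(2n+1)/6, then subtract the first 24 terms.
∑_{k=1}^{54} k² = 54×55×109/6 = 53955
∑_{k=1}^{24} k² = 24×25×49/6 = 4900
∑_{k=25}^{54} k² = 53955 - 4900 = 49055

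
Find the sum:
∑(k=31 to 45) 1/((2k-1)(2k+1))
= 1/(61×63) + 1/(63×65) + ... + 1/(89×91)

Partial fractions: 1/((2k-1)(2k+1)) = (1/2)[1/(2k-1) - 1/(2k+1)]
The series telescopes:
= (1/2)[1/61 - 1/91]
= 15/5551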